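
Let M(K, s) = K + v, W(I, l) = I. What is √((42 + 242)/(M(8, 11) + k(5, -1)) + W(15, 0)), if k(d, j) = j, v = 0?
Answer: √2723/7 ≈ 7.4546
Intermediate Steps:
M(K, s) = K (M(K, s) = K + 0 = K)
√((42 + 242)/(M(8, 11) + k(5, -1)) + W(15, 0)) = √((42 + 242)/(8 - 1) + 15) = √(284/7 + 15) = √(389/7) = √2723/7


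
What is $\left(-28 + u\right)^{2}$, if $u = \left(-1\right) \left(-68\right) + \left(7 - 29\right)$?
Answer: $324$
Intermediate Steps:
$u = 46$ ($u = 68 - 22 = 46$)
$\left(-28 + u\right)^{2} = \left(-28 + 46\right)^{2} = 18^{2} = 324$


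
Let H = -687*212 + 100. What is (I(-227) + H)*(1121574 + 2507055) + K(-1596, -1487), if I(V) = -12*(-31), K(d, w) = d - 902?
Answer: -526775331686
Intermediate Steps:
H = -145544 (H = -145644 + 100 = -145544)
K(d, w) = -902 + d
I(V) = 372
(I(-227) + H)*(1121574 + 2507055) + K(-1596, -1487) = (372 - 145544)*(1121574 + 2507055) + (-902 - 1596) = -145172*3628629 - 2498 = -526775329188 - 2498 = -526775331686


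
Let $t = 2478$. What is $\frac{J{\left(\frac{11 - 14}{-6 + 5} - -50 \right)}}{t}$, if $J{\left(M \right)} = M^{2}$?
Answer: $\frac{2809}{2478} \approx 1.1336$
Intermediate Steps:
$\frac{J{\left(\frac{11 - 14}{-6 + 5} - -50 \right)}}{t} = \frac{\left(\frac{11 - 14}{-6 + 5} - -50\right)^{2}}{2478} = \left(- \frac{3}{-1} + 50\right)^{2} \cdot \frac{1}{2478} = \left(\left(-3\right) \left(-1\right) + 50\right)^{2} \cdot \frac{1}{2478} = \left(3 + 50\right)^{2} \cdot \frac{1}{2478} = 53^{2} \cdot \frac{1}{2478} = 2809 \cdot \frac{1}{2478} = \frac{2809}{2478}$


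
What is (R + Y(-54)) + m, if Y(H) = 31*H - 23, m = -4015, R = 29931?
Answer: 24219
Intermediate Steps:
Y(H) = -23 + 31*H
(R + Y(-54)) + m = (29931 + (-23 + 31*(-54))) - 4015 = (29931 + (-23 - 1674)) - 4015 = (29931 - 1697) - 4015 = 28234 - 4015 = 24219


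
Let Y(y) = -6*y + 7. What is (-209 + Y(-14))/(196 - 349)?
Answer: 118/153 ≈ 0.77124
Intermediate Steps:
Y(y) = 7 - 6*y
(-209 + Y(-14))/(196 - 349) = (-209 + (7 - 6*(-14)))/(196 - 349) = (-209 + (7 + 84))/(-153) = (-209 + 91)*(-1/153) = -118*(-1/153) = 118/153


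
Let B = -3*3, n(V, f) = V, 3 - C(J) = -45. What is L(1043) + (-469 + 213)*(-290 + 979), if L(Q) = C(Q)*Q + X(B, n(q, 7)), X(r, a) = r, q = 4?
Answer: -126329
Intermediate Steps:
C(J) = 48 (C(J) = 3 - 1*(-45) = 3 + 45 = 48)
B = -9
L(Q) = -9 + 48*Q (L(Q) = 48*Q - 9 = -9 + 48*Q)
L(1043) + (-469 + 213)*(-290 + 979) = (-9 + 48*1043) + (-469 + 213)*(-290 + 979) = (-9 + 50064) - 256*689 = 50055 - 176384 = -126329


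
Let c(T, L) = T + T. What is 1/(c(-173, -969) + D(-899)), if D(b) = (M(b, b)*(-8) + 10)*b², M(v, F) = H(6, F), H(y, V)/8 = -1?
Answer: 1/59806528 ≈ 1.6721e-8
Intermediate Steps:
H(y, V) = -8 (H(y, V) = 8*(-1) = -8)
M(v, F) = -8
c(T, L) = 2*T
D(b) = 74*b² (D(b) = (-8*(-8) + 10)*b² = (64 + 10)*b² = 74*b²)
1/(c(-173, -969) + D(-899)) = 1/(2*(-173) + 74*(-899)²) = 1/(-346 + 74*808201) = 1/(-346 + 59806874) = 1/59806528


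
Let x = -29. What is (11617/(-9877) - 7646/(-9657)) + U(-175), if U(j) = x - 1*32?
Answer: -5854979356/95382189 ≈ -61.384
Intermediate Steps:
U(j) = -61 (U(j) = -29 - 1*32 = -29 - 32 = -61)
(11617/(-9877) - 7646/(-9657)) + U(-175) = (11617/(-9877) - 7646/(-9657)) - 61 = (11617*(-1/9877) - 7646*(-1/9657)) - 61 = (-11617/9877 + 7646/9657) - 61 = -36665827/95382189 - 61 = -5854979356/95382189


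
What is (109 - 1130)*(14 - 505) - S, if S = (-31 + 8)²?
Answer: 500782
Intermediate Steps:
S = 529 (S = (-23)² = 529)
(109 - 1130)*(14 - 505) - S = (109 - 1130)*(14 - 505) - 1*529 = -1021*(-491) - 529 = 501311 - 529 = 500782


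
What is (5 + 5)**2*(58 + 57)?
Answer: 11500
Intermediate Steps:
(5 + 5)**2*(58 + 57) = 10**2*115 = 100*115 = 11500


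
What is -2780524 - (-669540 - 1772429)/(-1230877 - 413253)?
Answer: -4571545366089/1644130 ≈ -2.7805e+6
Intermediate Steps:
-2780524 - (-669540 - 1772429)/(-1230877 - 413253) = -2780524 - (-2441969)/(-1644130) = -2780524 - (-2441969)*(-1)/1644130 = -2780524 - 1*2441969/1644130 = -2780524 - 2441969/1644130 = -4571545366089/1644130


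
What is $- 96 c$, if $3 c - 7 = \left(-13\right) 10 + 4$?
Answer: $3808$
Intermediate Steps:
$c = - \frac{119}{3}$ ($c = \frac{7}{3} + \frac{\left(-13\right) 10 + 4}{3} = \frac{7}{3} + \frac{-130 + 4}{3} = \frac{7}{3} + \frac{1}{3} \left(-126\right) = \frac{7}{3} - 42 = - \frac{119}{3} \approx -39.667$)
$- 96 c = \left(-96\right) \left(- \frac{119}{3}\right) = 3808$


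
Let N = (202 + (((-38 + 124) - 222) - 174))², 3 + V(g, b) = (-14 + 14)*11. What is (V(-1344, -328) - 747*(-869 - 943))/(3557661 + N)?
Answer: 451187/1189775 ≈ 0.37922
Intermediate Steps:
V(g, b) = -3 (V(g, b) = -3 + (-14 + 14)*11 = -3 + 0*11 = -3 + 0 = -3)
N = 11664 (N = (202 + ((86 - 222) - 174))² = (202 + (-136 - 174))² = (202 - 310)² = (-108)² = 11664)
(V(-1344, -328) - 747*(-869 - 943))/(3557661 + N) = (-3 - 747*(-869 - 943))/(3557661 + 11664) = (-3 - 747*(-1812))/3569325 = (-3 + 1353564)*(1/3569325) = 1353561*(1/3569325) = 451187/1189775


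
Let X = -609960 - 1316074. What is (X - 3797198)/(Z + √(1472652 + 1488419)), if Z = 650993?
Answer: -1862891984688/211894462489 + 2861616*√2961071/211894462489 ≈ -8.7684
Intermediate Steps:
X = -1926034
(X - 3797198)/(Z + √(1472652 + 1488419)) = (-1926034 - 3797198)/(650993 + √(1472652 + 1488419)) = -5723232/(650993 + √2961071)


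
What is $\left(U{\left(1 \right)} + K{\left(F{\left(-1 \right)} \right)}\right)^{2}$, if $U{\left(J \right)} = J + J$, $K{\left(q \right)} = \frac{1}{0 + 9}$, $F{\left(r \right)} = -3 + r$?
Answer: $\frac{361}{81} \approx 4.4568$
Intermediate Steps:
$K{\left(q \right)} = \frac{1}{9}$
$U{\left(J \right)} = 2 J$
$\left(U{\left(1 \right)} + K{\left(F{\left(-1 \right)} \right)}\right)^{2} = \left(2 \cdot 1 + \frac{1}{9}\right)^{2} = \left(2 + \frac{1}{9}\right)^{2} = \left(\frac{19}{9}\right)^{2} = \frac{361}{81}$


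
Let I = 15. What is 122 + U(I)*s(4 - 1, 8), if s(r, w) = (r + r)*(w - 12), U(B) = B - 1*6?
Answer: -94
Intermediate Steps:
U(B) = -6 + B (U(B) = B - 6 = -6 + B)
s(r, w) = 2*r*(-12 + w) (s(r, w) = (2*r)*(-12 + w) = 2*r*(-12 + w))
122 + U(I)*s(4 - 1, 8) = 122 + (-6 + 15)*(2*(4 - 1)*(-12 + 8)) = 122 + 9*(2*3*(-4)) = 122 + 9*(-24) = 122 - 216 = -94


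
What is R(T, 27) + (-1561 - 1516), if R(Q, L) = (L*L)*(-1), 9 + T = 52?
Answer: -3806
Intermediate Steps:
T = 43 (T = -9 + 52 = 43)
R(Q, L) = -L² (R(Q, L) = L²*(-1) = -L²)
R(T, 27) + (-1561 - 1516) = -1*27² + (-1561 - 1516) = -1*729 - 3077 = -729 - 3077 = -3806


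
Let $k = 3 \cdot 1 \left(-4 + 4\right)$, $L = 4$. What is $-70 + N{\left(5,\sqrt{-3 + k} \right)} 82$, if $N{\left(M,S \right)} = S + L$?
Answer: $258 + 82 i \sqrt{3} \approx 258.0 + 142.03 i$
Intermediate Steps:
$k = 0$ ($k = 3 \cdot 0 = 0$)
$N{\left(M,S \right)} = 4 + S$ ($N{\left(M,S \right)} = S + 4 = 4 + S$)
$-70 + N{\left(5,\sqrt{-3 + k} \right)} 82 = -70 + \left(4 + \sqrt{-3 + 0}\right) 82 = -70 + \left(4 + \sqrt{-3}\right) 82 = -70 + \left(4 + i \sqrt{3}\right) 82 = -70 + \left(328 + 82 i \sqrt{3}\right) = 258 + 82 i \sqrt{3}$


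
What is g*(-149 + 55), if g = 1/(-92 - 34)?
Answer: 47/63 ≈ 0.74603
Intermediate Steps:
g = -1/126 (g = 1/(-126) = -1/126 ≈ -0.0079365)
g*(-149 + 55) = -(-149 + 55)/126 = -1/126*(-94) = 47/63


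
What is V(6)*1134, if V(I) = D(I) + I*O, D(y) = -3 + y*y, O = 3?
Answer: 57834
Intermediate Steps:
D(y) = -3 + y²
V(I) = -3 + I² + 3*I (V(I) = (-3 + I²) + I*3 = (-3 + I²) + 3*I = -3 + I² + 3*I)
V(6)*1134 = (-3 + 6² + 3*6)*1134 = (-3 + 36 + 18)*1134 = 51*1134 = 57834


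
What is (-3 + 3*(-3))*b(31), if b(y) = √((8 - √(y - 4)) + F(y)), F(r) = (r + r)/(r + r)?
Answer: -12*√(9 - 3*√3) ≈ -23.404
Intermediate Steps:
F(r) = 1 (F(r) = (2*r)/((2*r)) = (2*r)*(1/(2*r)) = 1)
b(y) = √(9 - √(-4 + y)) (b(y) = √((8 - √(y - 4)) + 1) = √((8 - √(-4 + y)) + 1) = √(9 - √(-4 + y)))
(-3 + 3*(-3))*b(31) = (-3 + 3*(-3))*√(9 - √(-4 + 31)) = (-3 - 9)*√(9 - √27) = -12*√(9 - 3*√3)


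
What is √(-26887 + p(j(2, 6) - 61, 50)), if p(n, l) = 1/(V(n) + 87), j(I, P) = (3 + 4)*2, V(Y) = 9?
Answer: I*√15486906/24 ≈ 163.97*I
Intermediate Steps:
j(I, P) = 14 (j(I, P) = 7*2 = 14)
p(n, l) = 1/96 (p(n, l) = 1/(9 + 87) = 1/96)
√(-26887 + p(j(2, 6) - 61, 50)) = √(-26887 + 1/96) = √(-2581151/96) = I*√15486906/24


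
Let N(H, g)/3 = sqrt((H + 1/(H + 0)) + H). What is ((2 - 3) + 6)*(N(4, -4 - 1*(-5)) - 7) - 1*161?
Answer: -196 + 15*sqrt(33)/2 ≈ -152.92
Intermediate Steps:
N(H, g) = 3*sqrt(1/H + 2*H) (N(H, g) = 3*sqrt((H + 1/(H + 0)) + H) = 3*sqrt((H + 1/H) + H) = 3*sqrt(1/H + 2*H))
((2 - 3) + 6)*(N(4, -4 - 1*(-5)) - 7) - 1*161 = ((2 - 3) + 6)*(3*sqrt(1/4 + 2*4) - 7) - 1*161 = (-1 + 6)*(3*sqrt(1/4 + 8) - 7) - 161 = 5*(3*sqrt(33/4) - 7) - 161 = 5*(3*(sqrt(33)/2) - 7) - 161 = 5*(3*sqrt(33)/2 - 7) - 161 = 5*(-7 + 3*sqrt(33)/2) - 161 = (-35 + 15*sqrt(33)/2) - 161 = -196 + 15*sqrt(33)/2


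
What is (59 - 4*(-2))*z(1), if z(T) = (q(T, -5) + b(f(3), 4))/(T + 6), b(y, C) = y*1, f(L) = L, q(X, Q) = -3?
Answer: 0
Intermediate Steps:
b(y, C) = y
z(T) = 0 (z(T) = (-3 + 3)/(T + 6) = 0/(6 + T) = 0)
(59 - 4*(-2))*z(1) = (59 - 4*(-2))*0 = (59 + 8)*0 = 67*0 = 0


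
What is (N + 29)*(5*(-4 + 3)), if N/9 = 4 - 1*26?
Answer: 845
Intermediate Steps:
N = -198 (N = 9*(4 - 1*26) = 9*(4 - 26) = 9*(-22) = -198)
(N + 29)*(5*(-4 + 3)) = (-198 + 29)*(5*(-4 + 3)) = -845*(-1) = -169*(-5) = 845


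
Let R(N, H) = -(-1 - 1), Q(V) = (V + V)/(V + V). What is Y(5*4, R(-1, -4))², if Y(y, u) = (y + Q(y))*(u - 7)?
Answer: 11025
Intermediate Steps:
Q(V) = 1 (Q(V) = (2*V)/((2*V)) = (2*V)*(1/(2*V)) = 1)
R(N, H) = 2 (R(N, H) = -1*(-2) = 2)
Y(y, u) = (1 + y)*(-7 + u) (Y(y, u) = (y + 1)*(u - 7) = (1 + y)*(-7 + u))
Y(5*4, R(-1, -4))² = (-7 + 2 - 35*4 + 2*(5*4))² = (-7 + 2 - 7*20 + 2*20)² = (-7 + 2 - 140 + 40)² = (-105)² = 11025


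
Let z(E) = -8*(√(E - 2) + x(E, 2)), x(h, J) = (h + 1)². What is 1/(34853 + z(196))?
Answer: -275619/75965820745 + 8*√194/75965820745 ≈ -3.6267e-6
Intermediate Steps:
x(h, J) = (1 + h)²
z(E) = -8*(1 + E)² - 8*√(-2 + E) (z(E) = -8*(√(E - 2) + (1 + E)²) = -8*(√(-2 + E) + (1 + E)²) = -8*((1 + E)² + √(-2 + E)) = -8*(1 + E)² - 8*√(-2 + E))
1/(34853 + z(196)) = 1/(34853 + (-8*(1 + 196)² - 8*√(-2 + 196))) = 1/(34853 + (-8*197² - 8*√194)) = 1/(34853 + (-8*38809 - 8*√194)) = 1/(34853 + (-310472 - 8*√194)) = 1/(-275619 - 8*√194)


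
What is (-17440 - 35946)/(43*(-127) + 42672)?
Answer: -53386/37211 ≈ -1.4347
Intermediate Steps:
(-17440 - 35946)/(43*(-127) + 42672) = -53386/(-5461 + 42672) = -53386/37211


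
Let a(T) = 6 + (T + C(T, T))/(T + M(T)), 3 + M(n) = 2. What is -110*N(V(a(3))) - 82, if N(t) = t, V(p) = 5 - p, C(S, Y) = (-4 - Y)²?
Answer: 2888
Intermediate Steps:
M(n) = -1 (M(n) = -3 + 2 = -1)
a(T) = 6 + (T + (4 + T)²)/(-1 + T) (a(T) = 6 + (T + (4 + T)²)/(T - 1) = 6 + (T + (4 + T)²)/(-1 + T))
-110*N(V(a(3))) - 82 = -110*(5 - (10 + 3² + 15*3)/(-1 + 3)) - 82 = -110*(5 - (10 + 9 + 45)/2) - 82 = -110*(5 - 64/2) - 82 = -110*(5 - 1*32) - 82 = -110*(5 - 32) - 82 = -110*(-27) - 82 = 2970 - 82 = 2888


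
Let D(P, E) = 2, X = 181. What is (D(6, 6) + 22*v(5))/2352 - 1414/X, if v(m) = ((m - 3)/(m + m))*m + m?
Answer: -1650737/212856 ≈ -7.7552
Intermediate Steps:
v(m) = -3/2 + 3*m/2 (v(m) = ((-3 + m)/((2*m)))*m + m = ((-3 + m)*(1/(2*m)))*m + m = ((-3 + m)/(2*m))*m + m = (-3/2 + m/2) + m = -3/2 + 3*m/2)
(D(6, 6) + 22*v(5))/2352 - 1414/X = (2 + 22*(-3/2 + (3/2)*5))/2352 - 1414/181 = (2 + 22*(-3/2 + 15/2))*(1/2352) - 1414*1/181 = (2 + 22*6)*(1/2352) - 1414/181 = (2 + 132)*(1/2352) - 1414/181 = 134*(1/2352) - 1414/181 = 67/1176 - 1414/181 = -1650737/212856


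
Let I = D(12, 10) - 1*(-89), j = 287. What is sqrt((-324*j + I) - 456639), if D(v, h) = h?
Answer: 2*I*sqrt(137382) ≈ 741.3*I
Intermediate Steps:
I = 99 (I = 10 - 1*(-89) = 10 + 89 = 99)
sqrt((-324*j + I) - 456639) = sqrt((-324*287 + 99) - 456639) = sqrt((-92988 + 99) - 456639) = sqrt(-92889 - 456639) = sqrt(-549528) = 2*I*sqrt(137382)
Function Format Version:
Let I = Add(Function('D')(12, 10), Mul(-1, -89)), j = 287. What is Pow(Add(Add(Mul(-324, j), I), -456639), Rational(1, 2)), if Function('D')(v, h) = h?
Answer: Mul(2, I, Pow(137382, Rational(1, 2))) ≈ Mul(741.30, I)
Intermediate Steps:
I = 99 (I = Add(10, Mul(-1, -89)) = Add(10, 89) = 99)
Pow(Add(Add(Mul(-324, j), I), -456639), Rational(1, 2)) = Pow(Add(Add(Mul(-324, 287), 99), -456639), Rational(1, 2)) = Pow(Add(Add(-92988, 99), -456639), Rational(1, 2)) = Pow(Add(-92889, -456639), Rational(1, 2)) = Pow(-549528, Rational(1, 2)) = Mul(2, I, Pow(137382, Rational(1, 2)))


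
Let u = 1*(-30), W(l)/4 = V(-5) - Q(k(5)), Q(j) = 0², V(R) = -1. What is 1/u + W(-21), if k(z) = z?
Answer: -121/30 ≈ -4.0333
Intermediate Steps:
Q(j) = 0
W(l) = -4 (W(l) = 4*(-1 - 1*0) = 4*(-1 + 0) = 4*(-1) = -4)
u = -30
1/u + W(-21) = 1/(-30) - 4 = -1/30 - 4 = -121/30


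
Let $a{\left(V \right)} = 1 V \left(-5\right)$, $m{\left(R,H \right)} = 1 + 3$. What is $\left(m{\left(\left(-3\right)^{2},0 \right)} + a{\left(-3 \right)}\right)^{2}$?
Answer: $361$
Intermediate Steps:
$m{\left(R,H \right)} = 4$
$a{\left(V \right)} = - 5 V$ ($a{\left(V \right)} = V \left(-5\right) = - 5 V$)
$\left(m{\left(\left(-3\right)^{2},0 \right)} + a{\left(-3 \right)}\right)^{2} = \left(4 - -15\right)^{2} = \left(4 + 15\right)^{2} = 19^{2} = 361$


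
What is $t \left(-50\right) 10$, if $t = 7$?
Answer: $-3500$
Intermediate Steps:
$t \left(-50\right) 10 = 7 \left(-50\right) 10 = \left(-350\right) 10 = -3500$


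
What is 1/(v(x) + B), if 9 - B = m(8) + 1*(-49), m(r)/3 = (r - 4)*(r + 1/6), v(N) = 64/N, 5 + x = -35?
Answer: -5/208 ≈ -0.024038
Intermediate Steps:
x = -40 (x = -5 - 35 = -40)
m(r) = 3*(-4 + r)*(⅙ + r) (m(r) = 3*((r - 4)*(r + 1/6)) = 3*((-4 + r)*(r + ⅙)) = 3*((-4 + r)*(⅙ + r)) = 3*(-4 + r)*(⅙ + r))
B = -40 (B = 9 - ((-2 + 3*8² - 23/2*8) + 1*(-49)) = 9 - ((-2 + 3*64 - 92) - 49) = 9 - ((-2 + 192 - 92) - 49) = 9 - (98 - 49) = 9 - 1*49 = 9 - 49 = -40)
1/(v(x) + B) = 1/(64/(-40) - 40) = 1/(64*(-1/40) - 40) = 1/(-8/5 - 40) = 1/(-208/5) = -5/208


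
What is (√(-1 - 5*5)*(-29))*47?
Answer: -1363*I*√26 ≈ -6950.0*I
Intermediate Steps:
(√(-1 - 5*5)*(-29))*47 = (√(-1 - 25)*(-29))*47 = (√(-26)*(-29))*47 = ((I*√26)*(-29))*47 = -29*I*√26*47 = -1363*I*√26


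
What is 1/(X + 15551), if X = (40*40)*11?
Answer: 1/33151 ≈ 3.0165e-5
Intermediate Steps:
X = 17600 (X = 1600*11 = 17600)
1/(X + 15551) = 1/(17600 + 15551) = 1/33151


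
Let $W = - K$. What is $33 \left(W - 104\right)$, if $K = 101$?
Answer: $-6765$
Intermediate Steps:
$W = -101$ ($W = \left(-1\right) 101 = -101$)
$33 \left(W - 104\right) = 33 \left(-101 - 104\right) = 33 \left(-205\right) = -6765$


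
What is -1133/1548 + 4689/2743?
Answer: 4150753/4246164 ≈ 0.97753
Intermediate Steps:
-1133/1548 + 4689/2743 = 4150753/4246164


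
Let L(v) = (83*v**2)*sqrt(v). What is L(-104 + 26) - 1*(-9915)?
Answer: 9915 + 504972*I*sqrt(78) ≈ 9915.0 + 4.4598e+6*I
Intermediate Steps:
L(v) = 83*v**(5/2)
L(-104 + 26) - 1*(-9915) = 83*(-104 + 26)**(5/2) - 1*(-9915) = 83*(-78)**(5/2) + 9915 = 83*(6084*I*sqrt(78)) + 9915 = 504972*I*sqrt(78) + 9915 = 9915 + 504972*I*sqrt(78)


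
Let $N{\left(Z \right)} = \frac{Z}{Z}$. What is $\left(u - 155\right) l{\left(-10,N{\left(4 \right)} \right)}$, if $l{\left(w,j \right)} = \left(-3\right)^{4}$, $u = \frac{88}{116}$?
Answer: $- \frac{362313}{29} \approx -12494.0$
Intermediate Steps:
$u = \frac{22}{29}$ ($u = 88 \cdot \frac{1}{116} = \frac{22}{29} \approx 0.75862$)
$N{\left(Z \right)} = 1$
$l{\left(w,j \right)} = 81$
$\left(u - 155\right) l{\left(-10,N{\left(4 \right)} \right)} = \left(\frac{22}{29} - 155\right) 81 = \left(- \frac{4473}{29}\right) 81 = - \frac{362313}{29}$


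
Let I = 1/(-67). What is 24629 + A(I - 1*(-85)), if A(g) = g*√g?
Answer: 24629 + 5694*√381498/4489 ≈ 25412.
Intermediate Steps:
I = -1/67 ≈ -0.014925
A(g) = g^(3/2)
24629 + A(I - 1*(-85)) = 24629 + (-1/67 - 1*(-85))^(3/2) = 24629 + (-1/67 + 85)^(3/2) = 24629 + (5694/67)^(3/2) = 24629 + 5694*√381498/4489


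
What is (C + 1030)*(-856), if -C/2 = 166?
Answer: -597488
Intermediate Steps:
C = -332 (C = -2*166 = -332)
(C + 1030)*(-856) = (-332 + 1030)*(-856) = 698*(-856) = -597488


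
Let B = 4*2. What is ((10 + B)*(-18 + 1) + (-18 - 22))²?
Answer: 119716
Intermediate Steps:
B = 8
((10 + B)*(-18 + 1) + (-18 - 22))² = ((10 + 8)*(-18 + 1) + (-18 - 22))² = (18*(-17) - 40)² = (-306 - 40)² = (-346)² = 119716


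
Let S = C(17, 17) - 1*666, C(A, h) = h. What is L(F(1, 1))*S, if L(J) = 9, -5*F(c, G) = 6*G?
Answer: -5841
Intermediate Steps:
F(c, G) = -6*G/5
S = -649 (S = 17 - 1*666 = 17 - 666 = -649)
L(F(1, 1))*S = 9*(-649) = -5841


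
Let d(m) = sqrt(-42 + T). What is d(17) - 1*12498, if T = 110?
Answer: -12498 + 2*sqrt(17) ≈ -12490.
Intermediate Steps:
d(m) = 2*sqrt(17) (d(m) = sqrt(-42 + 110) = sqrt(68) = 2*sqrt(17))
d(17) - 1*12498 = 2*sqrt(17) - 1*12498 = 2*sqrt(17) - 12498 = -12498 + 2*sqrt(17)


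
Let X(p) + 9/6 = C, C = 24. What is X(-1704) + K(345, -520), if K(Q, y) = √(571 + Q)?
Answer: 45/2 + 2*√229 ≈ 52.766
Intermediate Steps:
X(p) = 45/2 (X(p) = -3/2 + 24 = 45/2)
X(-1704) + K(345, -520) = 45/2 + √(571 + 345) = 45/2 + √916 = 45/2 + 2*√229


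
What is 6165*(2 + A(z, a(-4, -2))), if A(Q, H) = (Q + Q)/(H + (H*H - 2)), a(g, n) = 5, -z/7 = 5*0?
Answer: 12330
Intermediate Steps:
z = 0 (z = -35*0 = -7*0 = 0)
A(Q, H) = 2*Q/(-2 + H + H²) (A(Q, H) = (2*Q)/(H + (H² - 2)) = (2*Q)/(H + (-2 + H²)) = (2*Q)/(-2 + H + H²) = 2*Q/(-2 + H + H²))
6165*(2 + A(z, a(-4, -2))) = 6165*(2 + 2*0/(-2 + 5 + 5²)) = 6165*(2 + 2*0/(-2 + 5 + 25)) = 6165*(2 + 2*0/28) = 6165*(2 + 2*0*(1/28)) = 6165*(2 + 0) = 6165*2 = 12330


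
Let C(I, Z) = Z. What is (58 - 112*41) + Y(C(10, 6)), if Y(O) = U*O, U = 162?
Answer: -3562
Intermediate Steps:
Y(O) = 162*O
(58 - 112*41) + Y(C(10, 6)) = (58 - 112*41) + 162*6 = (58 - 4592) + 972 = -4534 + 972 = -3562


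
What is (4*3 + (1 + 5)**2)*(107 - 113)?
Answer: -288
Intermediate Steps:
(4*3 + (1 + 5)**2)*(107 - 113) = (12 + 6**2)*(-6) = (12 + 36)*(-6) = 48*(-6) = -288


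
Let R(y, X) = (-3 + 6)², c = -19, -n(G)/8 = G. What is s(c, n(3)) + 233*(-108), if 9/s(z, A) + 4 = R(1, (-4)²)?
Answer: -125811/5 ≈ -25162.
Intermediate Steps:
n(G) = -8*G
R(y, X) = 9 (R(y, X) = 3² = 9)
s(z, A) = 9/5 (s(z, A) = 9/(-4 + 9) = 9/5)
s(c, n(3)) + 233*(-108) = 9/5 + 233*(-108) = 9/5 - 25164 = -125811/5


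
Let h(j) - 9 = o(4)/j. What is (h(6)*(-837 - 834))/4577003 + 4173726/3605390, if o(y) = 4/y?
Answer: 214021695077/185414391530 ≈ 1.1543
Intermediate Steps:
h(j) = 9 + 1/j (h(j) = 9 + (4/4)/j = 9 + (4*(1/4))/j = 9 + 1/j)
(h(6)*(-837 - 834))/4577003 + 4173726/3605390 = ((9 + 1/6)*(-837 - 834))/4577003 + 4173726/3605390 = ((9 + 1/6)*(-1671))*(1/4577003) + 4173726*(1/3605390) = ((55/6)*(-1671))*(1/4577003) + 2086863/1802695 = -30635/2*1/4577003 + 2086863/1802695 = -30635/9154006 + 2086863/1802695 = 214021695077/185414391530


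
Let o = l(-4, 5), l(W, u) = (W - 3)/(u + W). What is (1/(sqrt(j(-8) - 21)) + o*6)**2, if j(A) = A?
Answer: (1218 + I*sqrt(29))**2/841 ≈ 1764.0 + 15.598*I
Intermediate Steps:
l(W, u) = (-3 + W)/(W + u)
o = -7 (o = (-3 - 4)/(-4 + 5) = -7/1 = 1*(-7) = -7)
(1/(sqrt(j(-8) - 21)) + o*6)**2 = (1/(sqrt(-8 - 21)) - 7*6)**2 = (1/(sqrt(-29)) - 42)**2 = (1/(I*sqrt(29)) - 42)**2 = (-I*sqrt(29)/29 - 42)**2 = (-42 - I*sqrt(29)/29)**2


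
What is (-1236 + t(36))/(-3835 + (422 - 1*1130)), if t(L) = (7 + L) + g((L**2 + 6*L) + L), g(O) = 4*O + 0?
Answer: -4999/4543 ≈ -1.1004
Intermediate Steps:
g(O) = 4*O
t(L) = 7 + 4*L**2 + 29*L (t(L) = (7 + L) + 4*((L**2 + 6*L) + L) = (7 + L) + 4*(L**2 + 7*L) = (7 + L) + (4*L**2 + 28*L) = 7 + 4*L**2 + 29*L)
(-1236 + t(36))/(-3835 + (422 - 1*1130)) = (-1236 + (7 + 36 + 4*36*(7 + 36)))/(-3835 + (422 - 1*1130)) = (-1236 + (7 + 36 + 4*36*43))/(-3835 + (422 - 1130)) = (-1236 + (7 + 36 + 6192))/(-3835 - 708) = (-1236 + 6235)/(-4543) = 4999*(-1/4543) = -4999/4543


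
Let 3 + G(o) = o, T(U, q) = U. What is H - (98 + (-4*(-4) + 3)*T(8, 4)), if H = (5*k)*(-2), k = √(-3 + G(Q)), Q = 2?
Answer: -250 - 20*I ≈ -250.0 - 20.0*I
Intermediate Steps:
G(o) = -3 + o
k = 2*I (k = √(-3 + (-3 + 2)) = √(-3 - 1) = √(-4) = 2*I ≈ 2.0*I)
H = -20*I (H = (5*(2*I))*(-2) = (10*I)*(-2) = -20*I ≈ -20.0*I)
H - (98 + (-4*(-4) + 3)*T(8, 4)) = -20*I - (98 + (-4*(-4) + 3)*8) = -20*I - (98 + (16 + 3)*8) = -20*I - (98 + 19*8) = -20*I - (98 + 152) = -20*I - 1*250 = -20*I - 250 = -250 - 20*I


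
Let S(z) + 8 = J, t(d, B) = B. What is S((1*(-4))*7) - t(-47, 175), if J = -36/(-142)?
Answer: -12975/71 ≈ -182.75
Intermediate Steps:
J = 18/71 (J = -36*(-1/142) = 18/71 ≈ 0.25352)
S(z) = -550/71 (S(z) = -8 + 18/71 = -550/71)
S((1*(-4))*7) - t(-47, 175) = -550/71 - 1*175 = -550/71 - 175 = -12975/71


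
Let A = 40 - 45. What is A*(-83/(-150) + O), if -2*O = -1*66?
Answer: -5033/30 ≈ -167.77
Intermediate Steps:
A = -5
O = 33 (O = -(-1)*66/2 = -1/2*(-66) = 33)
A*(-83/(-150) + O) = -5*(-83/(-150) + 33) = -5*(-83*(-1/150) + 33) = -5*(83/150 + 33) = -5*5033/150 = -5033/30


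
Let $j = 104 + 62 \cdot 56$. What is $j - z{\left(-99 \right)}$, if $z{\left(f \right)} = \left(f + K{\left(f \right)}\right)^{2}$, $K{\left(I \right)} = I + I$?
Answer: $-84633$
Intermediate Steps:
$K{\left(I \right)} = 2 I$
$j = 3576$ ($j = 104 + 3472 = 3576$)
$z{\left(f \right)} = 9 f^{2}$ ($z{\left(f \right)} = \left(f + 2 f\right)^{2} = \left(3 f\right)^{2} = 9 f^{2}$)
$j - z{\left(-99 \right)} = 3576 - 9 \left(-99\right)^{2} = 3576 - 9 \cdot 9801 = 3576 - 88209 = -84633$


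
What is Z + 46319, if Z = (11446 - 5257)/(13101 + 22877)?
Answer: 1666471171/35978 ≈ 46319.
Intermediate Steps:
Z = 6189/35978 ≈ 0.17202
Z + 46319 = 6189/35978 + 46319 = 1666471171/35978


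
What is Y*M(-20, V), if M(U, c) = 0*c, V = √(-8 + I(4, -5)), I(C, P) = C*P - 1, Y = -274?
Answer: 0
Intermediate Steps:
I(C, P) = -1 + C*P
V = I*√29 (V = √(-8 + (-1 + 4*(-5))) = √(-8 + (-1 - 20)) = √(-8 - 21) = √(-29) = I*√29 ≈ 5.3852*I)
M(U, c) = 0
Y*M(-20, V) = -274*0 = 0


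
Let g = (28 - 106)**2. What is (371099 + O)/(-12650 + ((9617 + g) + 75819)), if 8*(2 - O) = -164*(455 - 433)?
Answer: 185776/39435 ≈ 4.7109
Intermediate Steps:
g = 6084 (g = (-78)**2 = 6084)
O = 453 (O = 2 - (-41)*(455 - 433)/2 = 2 - (-41)*22/2 = 2 - 1/8*(-3608) = 2 + 451 = 453)
(371099 + O)/(-12650 + ((9617 + g) + 75819)) = (371099 + 453)/(-12650 + ((9617 + 6084) + 75819)) = 371552/(-12650 + (15701 + 75819)) = 371552/(-12650 + 91520) = 371552/78870 = 371552*(1/78870) = 185776/39435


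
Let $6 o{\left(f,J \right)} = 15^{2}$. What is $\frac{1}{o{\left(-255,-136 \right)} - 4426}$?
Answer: $- \frac{2}{8777} \approx -0.00022787$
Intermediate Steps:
$o{\left(f,J \right)} = \frac{75}{2}$ ($o{\left(f,J \right)} = \frac{15^{2}}{6} = \frac{1}{6} \cdot 225 = \frac{75}{2}$)
$\frac{1}{o{\left(-255,-136 \right)} - 4426} = \frac{1}{\frac{75}{2} - 4426} = \frac{1}{- \frac{8777}{2}} = - \frac{2}{8777}$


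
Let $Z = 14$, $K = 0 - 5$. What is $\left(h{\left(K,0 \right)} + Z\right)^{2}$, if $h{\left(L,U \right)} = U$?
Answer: $196$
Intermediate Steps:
$K = -5$ ($K = 0 - 5 = -5$)
$\left(h{\left(K,0 \right)} + Z\right)^{2} = \left(0 + 14\right)^{2} = 14^{2} = 196$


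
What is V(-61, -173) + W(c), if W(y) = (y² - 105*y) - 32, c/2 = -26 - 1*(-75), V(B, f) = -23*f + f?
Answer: 3088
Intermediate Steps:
V(B, f) = -22*f
c = 98 (c = 2*(-26 - 1*(-75)) = 2*(-26 + 75) = 2*49 = 98)
W(y) = -32 + y² - 105*y
V(-61, -173) + W(c) = -22*(-173) + (-32 + 98² - 105*98) = 3806 + (-32 + 9604 - 10290) = 3806 - 718 = 3088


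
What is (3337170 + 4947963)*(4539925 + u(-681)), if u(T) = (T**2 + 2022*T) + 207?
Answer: 30049440014163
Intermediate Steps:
u(T) = 207 + T**2 + 2022*T
(3337170 + 4947963)*(4539925 + u(-681)) = (3337170 + 4947963)*(4539925 + (207 + (-681)**2 + 2022*(-681))) = 8285133*(4539925 + (207 + 463761 - 1376982)) = 8285133*(4539925 - 913014) = 8285133*3626911 = 30049440014163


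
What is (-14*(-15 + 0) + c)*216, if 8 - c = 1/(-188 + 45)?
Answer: 6733800/143 ≈ 47090.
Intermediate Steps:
c = 1145/143 (c = 8 - 1/(-188 + 45) = 8 - 1/(-143) = 8 - 1*(-1/143) = 8 + 1/143 = 1145/143 ≈ 8.0070)
(-14*(-15 + 0) + c)*216 = (-14*(-15 + 0) + 1145/143)*216 = (-14*(-15) + 1145/143)*216 = (210 + 1145/143)*216 = (31175/143)*216 = 6733800/143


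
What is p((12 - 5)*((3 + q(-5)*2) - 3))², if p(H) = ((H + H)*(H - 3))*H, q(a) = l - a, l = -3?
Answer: 1536640000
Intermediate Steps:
q(a) = -3 - a
p(H) = 2*H²*(-3 + H) (p(H) = ((2*H)*(-3 + H))*H = (2*H*(-3 + H))*H = 2*H²*(-3 + H))
p((12 - 5)*((3 + q(-5)*2) - 3))² = (2*((12 - 5)*((3 + (-3 - 1*(-5))*2) - 3))²*(-3 + (12 - 5)*((3 + (-3 - 1*(-5))*2) - 3)))² = (2*(7*((3 + (-3 + 5)*2) - 3))²*(-3 + 7*((3 + (-3 + 5)*2) - 3)))² = (2*(7*((3 + 2*2) - 3))²*(-3 + 7*((3 + 2*2) - 3)))² = (2*(7*((3 + 4) - 3))²*(-3 + 7*((3 + 4) - 3)))² = (2*(7*(7 - 3))²*(-3 + 7*(7 - 3)))² = (2*(7*4)²*(-3 + 7*4))² = (2*28²*(-3 + 28))² = (2*784*25)² = 39200² = 1536640000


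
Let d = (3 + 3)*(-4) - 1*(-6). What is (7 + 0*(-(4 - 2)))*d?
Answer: -126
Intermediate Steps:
d = -18 (d = 6*(-4) + 6 = -24 + 6 = -18)
(7 + 0*(-(4 - 2)))*d = (7 + 0*(-(4 - 2)))*(-18) = (7 + 0*(-1*2))*(-18) = (7 + 0*(-2))*(-18) = (7 + 0)*(-18) = 7*(-18) = -126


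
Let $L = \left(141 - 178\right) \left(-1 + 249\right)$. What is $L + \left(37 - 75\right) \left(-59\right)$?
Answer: $-6934$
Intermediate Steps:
$L = -9176$ ($L = \left(-37\right) 248 = -9176$)
$L + \left(37 - 75\right) \left(-59\right) = -9176 + \left(37 - 75\right) \left(-59\right) = -9176 - -2242 = -9176 + 2242 = -6934$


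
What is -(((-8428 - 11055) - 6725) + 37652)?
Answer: -11444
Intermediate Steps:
-(((-8428 - 11055) - 6725) + 37652) = -((-19483 - 6725) + 37652) = -(-26208 + 37652) = -1*11444 = -11444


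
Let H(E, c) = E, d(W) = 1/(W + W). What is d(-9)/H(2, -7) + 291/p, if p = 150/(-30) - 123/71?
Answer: -372137/8604 ≈ -43.252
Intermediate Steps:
p = -478/71 (p = 150*(-1/30) - 123*1/71 = -5 - 123/71 = -478/71 ≈ -6.7324)
d(W) = 1/(2*W)
d(-9)/H(2, -7) + 291/p = ((1/2)/(-9))/2 + 291/(-478/71) = ((1/2)*(-1/9))*(1/2) + 291*(-71/478) = -1/18*1/2 - 20661/478 = -1/36 - 20661/478 = -372137/8604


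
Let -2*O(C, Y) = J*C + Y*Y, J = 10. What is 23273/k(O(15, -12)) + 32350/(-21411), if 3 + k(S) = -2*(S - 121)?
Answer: 37004281/877851 ≈ 42.153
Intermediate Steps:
O(C, Y) = -5*C - Y²/2 (O(C, Y) = -(10*C + Y*Y)/2 = -(10*C + Y²)/2 = -(Y² + 10*C)/2 = -5*C - Y²/2)
k(S) = 239 - 2*S (k(S) = -3 - 2*(S - 121) = -3 - 2*(-121 + S) = -3 + (242 - 2*S) = 239 - 2*S)
23273/k(O(15, -12)) + 32350/(-21411) = 23273/(239 - 2*(-5*15 - ½*(-12)²)) + 32350/(-21411) = 23273/(239 - 2*(-75 - ½*144)) + 32350*(-1/21411) = 23273/(239 - 2*(-75 - 72)) - 32350/21411 = 23273/(239 - 2*(-147)) - 32350/21411 = 23273/(239 + 294) - 32350/21411 = 23273/533 - 32350/21411 = 37004281/877851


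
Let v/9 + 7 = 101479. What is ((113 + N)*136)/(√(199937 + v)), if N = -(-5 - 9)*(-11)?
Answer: -5576*√1113185/1113185 ≈ -5.2849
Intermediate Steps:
v = 913248 (v = -63 + 9*101479 = -63 + 913311 = 913248)
N = -154 (N = -(-14)*(-11) = -1*154 = -154)
((113 + N)*136)/(√(199937 + v)) = ((113 - 154)*136)/(√(199937 + 913248)) = (-41*136)/(√1113185) = -5576*√1113185/1113185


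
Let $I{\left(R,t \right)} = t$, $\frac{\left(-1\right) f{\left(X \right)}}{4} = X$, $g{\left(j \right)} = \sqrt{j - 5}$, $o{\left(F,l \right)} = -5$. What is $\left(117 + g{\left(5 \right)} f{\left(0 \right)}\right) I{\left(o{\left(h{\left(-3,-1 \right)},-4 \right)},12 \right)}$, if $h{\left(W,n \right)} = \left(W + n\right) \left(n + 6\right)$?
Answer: $1404$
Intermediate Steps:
$h{\left(W,n \right)} = \left(6 + n\right) \left(W + n\right)$ ($h{\left(W,n \right)} = \left(W + n\right) \left(6 + n\right) = \left(6 + n\right) \left(W + n\right)$)
$g{\left(j \right)} = \sqrt{-5 + j}$
$f{\left(X \right)} = - 4 X$
$\left(117 + g{\left(5 \right)} f{\left(0 \right)}\right) I{\left(o{\left(h{\left(-3,-1 \right)},-4 \right)},12 \right)} = \left(117 + \sqrt{-5 + 5} \left(\left(-4\right) 0\right)\right) 12 = \left(117 + \sqrt{0} \cdot 0\right) 12 = \left(117 + 0 \cdot 0\right) 12 = \left(117 + 0\right) 12 = 117 \cdot 12 = 1404$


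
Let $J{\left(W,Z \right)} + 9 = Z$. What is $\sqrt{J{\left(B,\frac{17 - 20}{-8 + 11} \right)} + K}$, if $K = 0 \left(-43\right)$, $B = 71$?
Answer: $i \sqrt{10} \approx 3.1623 i$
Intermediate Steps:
$J{\left(W,Z \right)} = -9 + Z$
$K = 0$
$\sqrt{J{\left(B,\frac{17 - 20}{-8 + 11} \right)} + K} = \sqrt{\left(-9 + \frac{17 - 20}{-8 + 11}\right) + 0} = \sqrt{\left(-9 - \frac{3}{3}\right) + 0} = \sqrt{\left(-9 - 1\right) + 0} = \sqrt{-10 + 0} = \sqrt{-10} = i \sqrt{10}$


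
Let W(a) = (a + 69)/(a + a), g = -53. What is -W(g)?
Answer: 8/53 ≈ 0.15094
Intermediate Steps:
W(a) = (69 + a)/(2*a) (W(a) = (69 + a)/((2*a)) = (69 + a)*(1/(2*a)) = (69 + a)/(2*a))
-W(g) = -(69 - 53)/(2*(-53)) = -(-1)*16/(2*53) = -1*(-8/53) = 8/53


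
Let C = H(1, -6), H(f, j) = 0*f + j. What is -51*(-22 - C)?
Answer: 816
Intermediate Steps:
H(f, j) = j (H(f, j) = 0 + j = j)
C = -6
-51*(-22 - C) = -51*(-22 - 1*(-6)) = -51*(-22 + 6) = -51*(-16) = 816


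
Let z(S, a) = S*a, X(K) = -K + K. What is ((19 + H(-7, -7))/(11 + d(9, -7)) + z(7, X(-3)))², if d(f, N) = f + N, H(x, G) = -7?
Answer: 144/169 ≈ 0.85207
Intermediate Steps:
X(K) = 0
d(f, N) = N + f
((19 + H(-7, -7))/(11 + d(9, -7)) + z(7, X(-3)))² = ((19 - 7)/(11 + (-7 + 9)) + 7*0)² = (12/(11 + 2) + 0)² = (12/13 + 0)² = (12/13)² = 144/169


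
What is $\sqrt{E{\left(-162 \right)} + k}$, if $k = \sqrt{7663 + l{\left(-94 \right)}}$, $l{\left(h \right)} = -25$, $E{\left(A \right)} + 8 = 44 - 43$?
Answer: $\sqrt{-7 + \sqrt{7638}} \approx 8.9664$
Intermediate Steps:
$E{\left(A \right)} = -7$ ($E{\left(A \right)} = -8 + \left(44 - 43\right) = -8 + 1 = -7$)
$k = \sqrt{7638}$ ($k = \sqrt{7663 - 25} = \sqrt{7638} \approx 87.396$)
$\sqrt{E{\left(-162 \right)} + k} = \sqrt{-7 + \sqrt{7638}}$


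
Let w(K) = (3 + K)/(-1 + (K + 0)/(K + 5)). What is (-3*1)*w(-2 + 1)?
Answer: 24/5 ≈ 4.8000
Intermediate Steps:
w(K) = (3 + K)/(-1 + K/(5 + K))
(-3*1)*w(-2 + 1) = (-3*1)*(-3 - 8*(-2 + 1)/5 - (-2 + 1)²/5) = -3*(-3 - 8/5*(-1) - ⅕*(-1)²) = -3*(-3 + 8/5 - ⅕*1) = -3*(-3 + 8/5 - ⅕) = -3*(-8/5) = 24/5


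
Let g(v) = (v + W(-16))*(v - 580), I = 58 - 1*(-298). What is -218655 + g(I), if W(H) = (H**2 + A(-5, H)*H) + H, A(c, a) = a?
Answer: -409503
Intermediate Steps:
I = 356 (I = 58 + 298 = 356)
W(H) = H + 2*H**2 (W(H) = (H**2 + H*H) + H = (H**2 + H**2) + H = 2*H**2 + H = H + 2*H**2)
g(v) = (-580 + v)*(496 + v) (g(v) = (v - 16*(1 + 2*(-16)))*(v - 580) = (v - 16*(1 - 32))*(-580 + v) = (v - 16*(-31))*(-580 + v) = (v + 496)*(-580 + v) = (496 + v)*(-580 + v) = (-580 + v)*(496 + v))
-218655 + g(I) = -218655 + (-287680 + 356**2 - 84*356) = -218655 + (-287680 + 126736 - 29904) = -218655 - 190848 = -409503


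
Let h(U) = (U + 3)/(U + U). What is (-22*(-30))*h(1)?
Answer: 1320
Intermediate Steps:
h(U) = (3 + U)/(2*U) (h(U) = (3 + U)/((2*U)) = (3 + U)*(1/(2*U)) = (3 + U)/(2*U))
(-22*(-30))*h(1) = (-22*(-30))*((½)*(3 + 1)/1) = 660*((½)*1*4) = 660*2 = 1320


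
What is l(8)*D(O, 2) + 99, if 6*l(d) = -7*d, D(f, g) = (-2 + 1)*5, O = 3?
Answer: 437/3 ≈ 145.67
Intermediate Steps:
D(f, g) = -5 (D(f, g) = -1*5 = -5)
l(d) = -7*d/6 (l(d) = (-7*d)/6 = -7*d/6)
l(8)*D(O, 2) + 99 = -7/6*8*(-5) + 99 = -28/3*(-5) + 99 = 140/3 + 99 = 437/3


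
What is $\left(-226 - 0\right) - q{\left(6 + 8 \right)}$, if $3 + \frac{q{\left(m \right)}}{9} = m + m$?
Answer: $-451$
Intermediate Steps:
$q{\left(m \right)} = -27 + 18 m$ ($q{\left(m \right)} = -27 + 9 \left(m + m\right) = -27 + 9 \cdot 2 m = -27 + 18 m$)
$\left(-226 - 0\right) - q{\left(6 + 8 \right)} = \left(-226 - 0\right) - \left(-27 + 18 \left(6 + 8\right)\right) = \left(-226 + 0\right) - \left(-27 + 18 \cdot 14\right) = -226 - \left(-27 + 252\right) = -226 - 225 = -451$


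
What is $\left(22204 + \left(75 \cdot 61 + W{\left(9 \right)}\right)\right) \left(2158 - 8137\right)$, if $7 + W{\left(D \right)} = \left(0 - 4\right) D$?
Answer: $-159854544$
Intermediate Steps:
$W{\left(D \right)} = -7 - 4 D$ ($W{\left(D \right)} = -7 + \left(0 - 4\right) D = -7 - 4 D$)
$\left(22204 + \left(75 \cdot 61 + W{\left(9 \right)}\right)\right) \left(2158 - 8137\right) = \left(22204 + \left(75 \cdot 61 - 43\right)\right) \left(2158 - 8137\right) = \left(22204 + \left(4575 - 43\right)\right) \left(-5979\right) = \left(22204 + 4532\right) \left(-5979\right) = 26736 \left(-5979\right) = -159854544$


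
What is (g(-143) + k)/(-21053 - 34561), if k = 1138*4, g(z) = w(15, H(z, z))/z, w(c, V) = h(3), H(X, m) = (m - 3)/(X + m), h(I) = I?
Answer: -650933/7952802 ≈ -0.081850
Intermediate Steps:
H(X, m) = (-3 + m)/(X + m)
w(c, V) = 3
g(z) = 3/z
k = 4552
(g(-143) + k)/(-21053 - 34561) = (3/(-143) + 4552)/(-21053 - 34561) = (3*(-1/143) + 4552)/(-55614) = (-3/143 + 4552)*(-1/55614) = (650933/143)*(-1/55614) = -650933/7952802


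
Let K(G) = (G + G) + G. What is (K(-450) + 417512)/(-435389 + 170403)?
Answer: -208081/132493 ≈ -1.5705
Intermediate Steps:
K(G) = 3*G (K(G) = 2*G + G = 3*G)
(K(-450) + 417512)/(-435389 + 170403) = (3*(-450) + 417512)/(-435389 + 170403) = (-1350 + 417512)/(-264986) = 416162*(-1/264986) = -208081/132493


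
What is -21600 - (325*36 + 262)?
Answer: -33562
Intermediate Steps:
-21600 - (325*36 + 262) = -21600 - (11700 + 262) = -21600 - 1*11962 = -21600 - 11962 = -33562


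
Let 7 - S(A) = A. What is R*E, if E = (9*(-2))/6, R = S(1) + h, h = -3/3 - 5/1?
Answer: 0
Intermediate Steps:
S(A) = 7 - A
h = -6 (h = -3*⅓ - 5*1 = -1 - 5 = -6)
R = 0 (R = (7 - 1*1) - 6 = (7 - 1) - 6 = 6 - 6 = 0)
E = -3 (E = -18*⅙ = -3)
R*E = 0*(-3) = 0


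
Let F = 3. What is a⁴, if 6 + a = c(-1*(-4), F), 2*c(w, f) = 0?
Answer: 1296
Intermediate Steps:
c(w, f) = 0 (c(w, f) = (½)*0 = 0)
a = -6 (a = -6 + 0 = -6)
a⁴ = (-6)⁴ = 1296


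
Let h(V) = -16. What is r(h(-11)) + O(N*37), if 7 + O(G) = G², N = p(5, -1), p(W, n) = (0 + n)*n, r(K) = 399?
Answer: 1761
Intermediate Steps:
p(W, n) = n² (p(W, n) = n*n = n²)
N = 1 (N = (-1)² = 1)
O(G) = -7 + G²
r(h(-11)) + O(N*37) = 399 + (-7 + (1*37)²) = 399 + (-7 + 37²) = 399 + (-7 + 1369) = 399 + 1362 = 1761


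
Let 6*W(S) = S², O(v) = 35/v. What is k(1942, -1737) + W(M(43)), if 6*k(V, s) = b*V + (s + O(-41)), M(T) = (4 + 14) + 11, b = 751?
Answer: 59759351/246 ≈ 2.4292e+5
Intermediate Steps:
M(T) = 29 (M(T) = 18 + 11 = 29)
W(S) = S²/6
k(V, s) = -35/246 + s/6 + 751*V/6 (k(V, s) = (751*V + (s + 35/(-41)))/6 = (751*V + (s + 35*(-1/41)))/6 = (751*V + (s - 35/41))/6 = (751*V + (-35/41 + s))/6 = (-35/41 + s + 751*V)/6 = -35/246 + s/6 + 751*V/6)
k(1942, -1737) + W(M(43)) = (-35/246 + (⅙)*(-1737) + (751/6)*1942) + (⅙)*29² = (-35/246 - 579/2 + 729221/3) + (⅙)*841 = 9954145/41 + 841/6 = 59759351/246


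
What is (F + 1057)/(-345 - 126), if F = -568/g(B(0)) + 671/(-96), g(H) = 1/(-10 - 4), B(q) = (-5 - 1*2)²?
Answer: -864193/45216 ≈ -19.113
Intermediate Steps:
B(q) = 49 (B(q) = (-5 - 2)² = (-7)² = 49)
g(H) = -1/14 (g(H) = 1/(-14) = -1/14)
F = 762721/96 (F = -568/(-1/14) + 671/(-96) = -568*(-14) + 671*(-1/96) = 7952 - 671/96 = 762721/96 ≈ 7945.0)
(F + 1057)/(-345 - 126) = (762721/96 + 1057)/(-345 - 126) = (864193/96)/(-471) = (864193/96)*(-1/471) = -864193/45216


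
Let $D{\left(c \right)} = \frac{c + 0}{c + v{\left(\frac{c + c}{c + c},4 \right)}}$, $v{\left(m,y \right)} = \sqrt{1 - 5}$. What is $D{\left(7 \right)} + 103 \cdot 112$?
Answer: $\frac{611457}{53} - \frac{14 i}{53} \approx 11537.0 - 0.26415 i$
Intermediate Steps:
$v{\left(m,y \right)} = 2 i$ ($v{\left(m,y \right)} = \sqrt{-4} = 2 i$)
$D{\left(c \right)} = \frac{c}{c + 2 i}$ ($D{\left(c \right)} = \frac{c + 0}{c + 2 i} = \frac{c}{c + 2 i}$)
$D{\left(7 \right)} + 103 \cdot 112 = \frac{7}{7 + 2 i} + 103 \cdot 112 = 7 \frac{7 - 2 i}{53} + 11536 = \frac{7 \left(7 - 2 i\right)}{53} + 11536 = 11536 + \frac{7 \left(7 - 2 i\right)}{53}$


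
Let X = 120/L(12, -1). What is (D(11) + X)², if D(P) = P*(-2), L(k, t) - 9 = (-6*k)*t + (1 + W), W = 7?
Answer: 3378244/7921 ≈ 426.49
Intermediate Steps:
L(k, t) = 17 - 6*k*t (L(k, t) = 9 + ((-6*k)*t + (1 + 7)) = 9 + (-6*k*t + 8) = 9 + (8 - 6*k*t) = 17 - 6*k*t)
X = 120/89 (X = 120/(17 - 6*12*(-1)) = 120/(17 + 72) = 120/89 ≈ 1.3483)
D(P) = -2*P
(D(11) + X)² = (-2*11 + 120/89)² = (-22 + 120/89)² = (-1838/89)² = 3378244/7921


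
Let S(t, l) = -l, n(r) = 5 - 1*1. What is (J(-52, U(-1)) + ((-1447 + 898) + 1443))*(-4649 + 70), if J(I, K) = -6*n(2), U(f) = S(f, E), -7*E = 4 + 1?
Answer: -3983730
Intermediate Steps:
n(r) = 4 (n(r) = 5 - 1 = 4)
E = -5/7 (E = -(4 + 1)/7 = -⅐*5 = -5/7 ≈ -0.71429)
U(f) = 5/7 (U(f) = -1*(-5/7) = 5/7)
J(I, K) = -24 (J(I, K) = -6*4 = -24)
(J(-52, U(-1)) + ((-1447 + 898) + 1443))*(-4649 + 70) = (-24 + ((-1447 + 898) + 1443))*(-4649 + 70) = (-24 + (-549 + 1443))*(-4579) = (-24 + 894)*(-4579) = 870*(-4579) = -3983730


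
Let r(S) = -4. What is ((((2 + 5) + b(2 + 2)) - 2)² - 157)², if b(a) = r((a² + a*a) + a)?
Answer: 24336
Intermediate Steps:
b(a) = -4
((((2 + 5) + b(2 + 2)) - 2)² - 157)² = ((((2 + 5) - 4) - 2)² - 157)² = (((7 - 4) - 2)² - 157)² = ((3 - 2)² - 157)² = (1² - 157)² = (1 - 157)² = (-156)² = 24336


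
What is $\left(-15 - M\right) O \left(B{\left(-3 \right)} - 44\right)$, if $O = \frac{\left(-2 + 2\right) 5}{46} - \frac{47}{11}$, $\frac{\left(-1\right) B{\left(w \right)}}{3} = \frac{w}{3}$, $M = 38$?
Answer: $- \frac{102131}{11} \approx -9284.6$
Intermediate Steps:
$B{\left(w \right)} = - w$ ($B{\left(w \right)} = - 3 \frac{w}{3} = - w$)
$O = - \frac{47}{11}$ ($O = 0 \cdot 5 \cdot \frac{1}{46} - \frac{47}{11} = 0 \cdot \frac{1}{46} - \frac{47}{11} = 0 - \frac{47}{11} = - \frac{47}{11} \approx -4.2727$)
$\left(-15 - M\right) O \left(B{\left(-3 \right)} - 44\right) = \left(-15 - 38\right) \left(- \frac{47}{11}\right) \left(\left(-1\right) \left(-3\right) - 44\right) = \left(-15 - 38\right) \left(- \frac{47}{11}\right) \left(3 - 44\right) = \left(-53\right) \left(- \frac{47}{11}\right) \left(-41\right) = \frac{2491}{11} \left(-41\right) = - \frac{102131}{11}$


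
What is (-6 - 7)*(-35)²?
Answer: -15925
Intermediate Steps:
(-6 - 7)*(-35)² = -13*1225 = -15925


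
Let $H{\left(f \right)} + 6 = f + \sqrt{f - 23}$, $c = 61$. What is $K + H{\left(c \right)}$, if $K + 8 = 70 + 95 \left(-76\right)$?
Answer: $-7103 + \sqrt{38} \approx -7096.8$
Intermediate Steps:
$K = -7158$ ($K = -8 + \left(70 + 95 \left(-76\right)\right) = -8 + \left(70 - 7220\right) = -8 - 7150 = -7158$)
$H{\left(f \right)} = -6 + f + \sqrt{-23 + f}$ ($H{\left(f \right)} = -6 + \left(f + \sqrt{f - 23}\right) = -6 + \left(f + \sqrt{-23 + f}\right) = -6 + f + \sqrt{-23 + f}$)
$K + H{\left(c \right)} = -7158 + \left(-6 + 61 + \sqrt{-23 + 61}\right) = -7158 + \left(-6 + 61 + \sqrt{38}\right) = -7158 + \left(55 + \sqrt{38}\right) = -7103 + \sqrt{38}$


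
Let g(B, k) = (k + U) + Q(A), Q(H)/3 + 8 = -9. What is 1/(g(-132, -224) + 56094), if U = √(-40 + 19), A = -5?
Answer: 55819/3115760782 - I*√21/3115760782 ≈ 1.7915e-5 - 1.4708e-9*I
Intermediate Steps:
Q(H) = -51 (Q(H) = -24 + 3*(-9) = -24 - 27 = -51)
U = I*√21 (U = √(-21) = I*√21 ≈ 4.5826*I)
g(B, k) = -51 + k + I*√21 (g(B, k) = (k + I*√21) - 51 = -51 + k + I*√21)
1/(g(-132, -224) + 56094) = 1/((-51 - 224 + I*√21) + 56094) = 1/((-275 + I*√21) + 56094) = 1/(55819 + I*√21)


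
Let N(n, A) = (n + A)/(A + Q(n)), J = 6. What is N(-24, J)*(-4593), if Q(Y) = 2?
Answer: 41337/4 ≈ 10334.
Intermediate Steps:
N(n, A) = (A + n)/(2 + A) (N(n, A) = (n + A)/(A + 2) = (A + n)/(2 + A))
N(-24, J)*(-4593) = ((6 - 24)/(2 + 6))*(-4593) = (-18/8)*(-4593) = ((1/8)*(-18))*(-4593) = -9/4*(-4593) = 41337/4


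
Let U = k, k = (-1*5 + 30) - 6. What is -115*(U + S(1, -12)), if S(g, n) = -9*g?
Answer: -1150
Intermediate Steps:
k = 19 (k = (-5 + 30) - 6 = 25 - 6 = 19)
U = 19
-115*(U + S(1, -12)) = -115*(19 - 9*1) = -115*(19 - 9) = -115*10 = -1150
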